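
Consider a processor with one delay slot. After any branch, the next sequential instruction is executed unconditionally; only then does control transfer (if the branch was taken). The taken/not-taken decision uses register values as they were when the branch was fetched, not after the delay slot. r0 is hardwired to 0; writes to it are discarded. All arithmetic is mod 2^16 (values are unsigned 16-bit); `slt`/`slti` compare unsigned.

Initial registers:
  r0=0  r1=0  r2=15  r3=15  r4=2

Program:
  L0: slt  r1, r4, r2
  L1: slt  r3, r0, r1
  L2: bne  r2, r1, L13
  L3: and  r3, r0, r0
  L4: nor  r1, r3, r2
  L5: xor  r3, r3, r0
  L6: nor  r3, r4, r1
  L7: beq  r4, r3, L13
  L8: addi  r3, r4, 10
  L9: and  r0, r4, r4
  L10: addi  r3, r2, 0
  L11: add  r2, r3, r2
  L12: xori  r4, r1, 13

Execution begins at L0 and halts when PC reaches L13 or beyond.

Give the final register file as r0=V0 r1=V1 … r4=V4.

#0 slt  r1, r4, r2 ; 0/1/15/15/2
#1 slt  r3, r0, r1 ; 0/1/15/1/2
#2 bne  r2, r1, L13 ; 0/1/15/1/2 ; →target
#3 and  r3, r0, r0 ; 0/1/15/0/2

r0=0 r1=1 r2=15 r3=0 r4=2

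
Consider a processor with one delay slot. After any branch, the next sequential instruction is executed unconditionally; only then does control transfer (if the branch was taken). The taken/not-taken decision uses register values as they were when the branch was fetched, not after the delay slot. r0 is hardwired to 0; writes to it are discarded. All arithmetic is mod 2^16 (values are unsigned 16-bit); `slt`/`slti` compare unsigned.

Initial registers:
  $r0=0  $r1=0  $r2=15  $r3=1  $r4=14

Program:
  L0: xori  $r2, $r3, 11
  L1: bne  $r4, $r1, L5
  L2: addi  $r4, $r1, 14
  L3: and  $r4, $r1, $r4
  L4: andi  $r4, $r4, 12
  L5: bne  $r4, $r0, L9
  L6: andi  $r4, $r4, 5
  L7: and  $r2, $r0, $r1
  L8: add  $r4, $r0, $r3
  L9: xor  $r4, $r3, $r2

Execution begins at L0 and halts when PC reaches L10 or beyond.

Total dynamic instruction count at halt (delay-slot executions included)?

[0] xori  $r2, $r3, 11  →  {$r0:0, $r1:0, $r2:10, $r3:1, $r4:14}
[1] bne  $r4, $r1, L5  →  {$r0:0, $r1:0, $r2:10, $r3:1, $r4:14}  ⟨branch taken⟩
[2] addi  $r4, $r1, 14  →  {$r0:0, $r1:0, $r2:10, $r3:1, $r4:14}
[5] bne  $r4, $r0, L9  →  {$r0:0, $r1:0, $r2:10, $r3:1, $r4:14}  ⟨branch taken⟩
[6] andi  $r4, $r4, 5  →  {$r0:0, $r1:0, $r2:10, $r3:1, $r4:4}
[9] xor  $r4, $r3, $r2  →  {$r0:0, $r1:0, $r2:10, $r3:1, $r4:11}

6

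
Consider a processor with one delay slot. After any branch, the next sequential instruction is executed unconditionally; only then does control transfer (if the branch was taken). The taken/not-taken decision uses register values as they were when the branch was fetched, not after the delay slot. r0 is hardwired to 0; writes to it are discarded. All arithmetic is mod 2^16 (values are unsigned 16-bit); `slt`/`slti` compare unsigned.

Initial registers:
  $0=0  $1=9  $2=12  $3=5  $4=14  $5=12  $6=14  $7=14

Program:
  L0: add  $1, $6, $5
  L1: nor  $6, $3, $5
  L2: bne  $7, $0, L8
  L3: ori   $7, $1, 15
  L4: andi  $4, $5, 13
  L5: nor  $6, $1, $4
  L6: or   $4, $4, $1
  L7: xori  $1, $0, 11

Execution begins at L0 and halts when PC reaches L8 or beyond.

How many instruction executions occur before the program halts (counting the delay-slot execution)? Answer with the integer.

4

[0] add  $1, $6, $5  →  {$0:0, $1:26, $2:12, $3:5, $4:14, $5:12, $6:14, $7:14}
[1] nor  $6, $3, $5  →  {$0:0, $1:26, $2:12, $3:5, $4:14, $5:12, $6:65522, $7:14}
[2] bne  $7, $0, L8  →  {$0:0, $1:26, $2:12, $3:5, $4:14, $5:12, $6:65522, $7:14}  ⟨branch taken⟩
[3] ori   $7, $1, 15  →  {$0:0, $1:26, $2:12, $3:5, $4:14, $5:12, $6:65522, $7:31}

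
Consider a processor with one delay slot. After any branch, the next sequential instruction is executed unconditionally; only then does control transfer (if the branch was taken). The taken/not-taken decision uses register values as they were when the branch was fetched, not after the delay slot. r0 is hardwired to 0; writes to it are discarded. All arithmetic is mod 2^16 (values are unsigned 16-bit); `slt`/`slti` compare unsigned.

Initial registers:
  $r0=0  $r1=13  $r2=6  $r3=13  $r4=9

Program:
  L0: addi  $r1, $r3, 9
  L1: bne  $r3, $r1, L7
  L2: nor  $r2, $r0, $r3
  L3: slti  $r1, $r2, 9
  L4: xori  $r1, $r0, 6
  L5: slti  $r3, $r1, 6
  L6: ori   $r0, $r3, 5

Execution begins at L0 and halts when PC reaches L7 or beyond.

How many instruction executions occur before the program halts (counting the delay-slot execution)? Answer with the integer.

3

  step pc=0: addi  $r1, $r3, 9  regs=(0,22,6,13,9)
  step pc=1: bne  $r3, $r1, L7  cond=T  regs=(0,22,6,13,9)
  step pc=2: nor  $r2, $r0, $r3  regs=(0,22,65522,13,9)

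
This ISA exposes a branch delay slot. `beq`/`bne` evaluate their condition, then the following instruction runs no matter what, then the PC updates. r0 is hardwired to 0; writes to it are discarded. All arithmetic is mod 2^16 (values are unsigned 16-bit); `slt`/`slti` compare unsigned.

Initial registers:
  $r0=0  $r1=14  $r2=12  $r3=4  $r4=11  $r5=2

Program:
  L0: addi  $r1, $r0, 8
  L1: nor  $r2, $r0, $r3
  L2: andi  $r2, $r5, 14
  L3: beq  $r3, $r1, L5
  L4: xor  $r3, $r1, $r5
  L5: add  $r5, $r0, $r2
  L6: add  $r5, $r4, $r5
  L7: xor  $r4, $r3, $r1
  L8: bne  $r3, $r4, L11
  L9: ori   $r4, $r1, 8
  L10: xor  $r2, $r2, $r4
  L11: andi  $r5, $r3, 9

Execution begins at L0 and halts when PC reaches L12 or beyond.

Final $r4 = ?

#0 addi  $r1, $r0, 8 ; 0/8/12/4/11/2
#1 nor  $r2, $r0, $r3 ; 0/8/65531/4/11/2
#2 andi  $r2, $r5, 14 ; 0/8/2/4/11/2
#3 beq  $r3, $r1, L5 ; 0/8/2/4/11/2 ; →fallthru
#4 xor  $r3, $r1, $r5 ; 0/8/2/10/11/2
#5 add  $r5, $r0, $r2 ; 0/8/2/10/11/2
#6 add  $r5, $r4, $r5 ; 0/8/2/10/11/13
#7 xor  $r4, $r3, $r1 ; 0/8/2/10/2/13
#8 bne  $r3, $r4, L11 ; 0/8/2/10/2/13 ; →target
#9 ori   $r4, $r1, 8 ; 0/8/2/10/8/13
#11 andi  $r5, $r3, 9 ; 0/8/2/10/8/8

8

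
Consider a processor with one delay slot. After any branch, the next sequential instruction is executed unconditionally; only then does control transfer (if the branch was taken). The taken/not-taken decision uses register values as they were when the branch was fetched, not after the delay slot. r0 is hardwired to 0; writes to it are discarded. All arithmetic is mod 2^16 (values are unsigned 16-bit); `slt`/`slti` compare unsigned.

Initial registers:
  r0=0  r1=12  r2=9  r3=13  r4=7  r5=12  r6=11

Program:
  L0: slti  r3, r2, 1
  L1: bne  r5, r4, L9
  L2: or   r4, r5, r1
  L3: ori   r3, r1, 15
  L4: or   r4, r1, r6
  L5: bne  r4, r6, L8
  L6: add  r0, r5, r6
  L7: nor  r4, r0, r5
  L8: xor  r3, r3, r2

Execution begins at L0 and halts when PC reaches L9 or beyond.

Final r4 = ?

PC=0  slti  r3, r2, 1        | r0=0 r1=12 r2=9 r3=0 r4=7 r5=12 r6=11
PC=1  bne  r5, r4, L9        | r0=0 r1=12 r2=9 r3=0 r4=7 r5=12 r6=11  [TAKEN]
PC=2  or   r4, r5, r1        | r0=0 r1=12 r2=9 r3=0 r4=12 r5=12 r6=11

12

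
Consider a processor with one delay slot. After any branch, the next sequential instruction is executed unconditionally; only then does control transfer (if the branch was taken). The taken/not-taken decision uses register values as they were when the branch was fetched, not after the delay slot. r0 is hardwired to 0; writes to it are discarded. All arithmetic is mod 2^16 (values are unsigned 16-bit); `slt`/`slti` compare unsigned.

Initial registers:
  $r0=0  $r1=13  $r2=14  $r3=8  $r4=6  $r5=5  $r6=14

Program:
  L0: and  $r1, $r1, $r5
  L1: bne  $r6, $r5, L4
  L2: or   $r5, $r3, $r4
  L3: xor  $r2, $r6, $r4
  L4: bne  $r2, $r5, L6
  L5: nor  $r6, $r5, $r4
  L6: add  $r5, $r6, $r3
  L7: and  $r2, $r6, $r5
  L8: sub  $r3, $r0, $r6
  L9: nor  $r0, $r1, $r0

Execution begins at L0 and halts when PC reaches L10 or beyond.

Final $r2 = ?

[0] and  $r1, $r1, $r5  →  {$r0:0, $r1:5, $r2:14, $r3:8, $r4:6, $r5:5, $r6:14}
[1] bne  $r6, $r5, L4  →  {$r0:0, $r1:5, $r2:14, $r3:8, $r4:6, $r5:5, $r6:14}  ⟨branch taken⟩
[2] or   $r5, $r3, $r4  →  {$r0:0, $r1:5, $r2:14, $r3:8, $r4:6, $r5:14, $r6:14}
[4] bne  $r2, $r5, L6  →  {$r0:0, $r1:5, $r2:14, $r3:8, $r4:6, $r5:14, $r6:14}  ⟨branch fallthrough⟩
[5] nor  $r6, $r5, $r4  →  {$r0:0, $r1:5, $r2:14, $r3:8, $r4:6, $r5:14, $r6:65521}
[6] add  $r5, $r6, $r3  →  {$r0:0, $r1:5, $r2:14, $r3:8, $r4:6, $r5:65529, $r6:65521}
[7] and  $r2, $r6, $r5  →  {$r0:0, $r1:5, $r2:65521, $r3:8, $r4:6, $r5:65529, $r6:65521}
[8] sub  $r3, $r0, $r6  →  {$r0:0, $r1:5, $r2:65521, $r3:15, $r4:6, $r5:65529, $r6:65521}
[9] nor  $r0, $r1, $r0  →  {$r0:0, $r1:5, $r2:65521, $r3:15, $r4:6, $r5:65529, $r6:65521}

65521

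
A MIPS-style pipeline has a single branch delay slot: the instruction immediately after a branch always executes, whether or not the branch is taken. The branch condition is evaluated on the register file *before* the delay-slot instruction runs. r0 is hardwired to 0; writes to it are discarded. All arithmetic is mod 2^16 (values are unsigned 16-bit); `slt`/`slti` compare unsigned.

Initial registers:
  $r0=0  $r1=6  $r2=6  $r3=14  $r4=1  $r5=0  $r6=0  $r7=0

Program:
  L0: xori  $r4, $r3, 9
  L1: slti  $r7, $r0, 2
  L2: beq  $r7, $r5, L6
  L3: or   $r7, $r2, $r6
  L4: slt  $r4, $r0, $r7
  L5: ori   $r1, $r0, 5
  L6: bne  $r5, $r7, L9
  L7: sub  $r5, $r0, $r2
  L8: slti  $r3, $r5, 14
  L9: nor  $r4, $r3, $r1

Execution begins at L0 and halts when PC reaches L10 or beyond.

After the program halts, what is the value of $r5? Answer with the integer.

#0 xori  $r4, $r3, 9 ; 0/6/6/14/7/0/0/0
#1 slti  $r7, $r0, 2 ; 0/6/6/14/7/0/0/1
#2 beq  $r7, $r5, L6 ; 0/6/6/14/7/0/0/1 ; →fallthru
#3 or   $r7, $r2, $r6 ; 0/6/6/14/7/0/0/6
#4 slt  $r4, $r0, $r7 ; 0/6/6/14/1/0/0/6
#5 ori   $r1, $r0, 5 ; 0/5/6/14/1/0/0/6
#6 bne  $r5, $r7, L9 ; 0/5/6/14/1/0/0/6 ; →target
#7 sub  $r5, $r0, $r2 ; 0/5/6/14/1/65530/0/6
#9 nor  $r4, $r3, $r1 ; 0/5/6/14/65520/65530/0/6

65530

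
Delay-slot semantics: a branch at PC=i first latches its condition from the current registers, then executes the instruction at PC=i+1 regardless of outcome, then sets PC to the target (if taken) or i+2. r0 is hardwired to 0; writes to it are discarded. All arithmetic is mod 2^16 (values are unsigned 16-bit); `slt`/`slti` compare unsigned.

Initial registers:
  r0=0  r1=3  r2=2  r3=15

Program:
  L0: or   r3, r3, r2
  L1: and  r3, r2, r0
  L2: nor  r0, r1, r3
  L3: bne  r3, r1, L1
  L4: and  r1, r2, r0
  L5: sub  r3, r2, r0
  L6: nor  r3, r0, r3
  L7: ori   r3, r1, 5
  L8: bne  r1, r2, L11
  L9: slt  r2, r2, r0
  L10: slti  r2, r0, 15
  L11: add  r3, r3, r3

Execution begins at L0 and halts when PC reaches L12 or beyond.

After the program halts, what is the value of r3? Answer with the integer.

[0] or   r3, r3, r2  →  {r0:0, r1:3, r2:2, r3:15}
[1] and  r3, r2, r0  →  {r0:0, r1:3, r2:2, r3:0}
[2] nor  r0, r1, r3  →  {r0:0, r1:3, r2:2, r3:0}
[3] bne  r3, r1, L1  →  {r0:0, r1:3, r2:2, r3:0}  ⟨branch taken⟩
[4] and  r1, r2, r0  →  {r0:0, r1:0, r2:2, r3:0}
[1] and  r3, r2, r0  →  {r0:0, r1:0, r2:2, r3:0}
[2] nor  r0, r1, r3  →  {r0:0, r1:0, r2:2, r3:0}
[3] bne  r3, r1, L1  →  {r0:0, r1:0, r2:2, r3:0}  ⟨branch fallthrough⟩
[4] and  r1, r2, r0  →  {r0:0, r1:0, r2:2, r3:0}
[5] sub  r3, r2, r0  →  {r0:0, r1:0, r2:2, r3:2}
[6] nor  r3, r0, r3  →  {r0:0, r1:0, r2:2, r3:65533}
[7] ori   r3, r1, 5  →  {r0:0, r1:0, r2:2, r3:5}
[8] bne  r1, r2, L11  →  {r0:0, r1:0, r2:2, r3:5}  ⟨branch taken⟩
[9] slt  r2, r2, r0  →  {r0:0, r1:0, r2:0, r3:5}
[11] add  r3, r3, r3  →  {r0:0, r1:0, r2:0, r3:10}

10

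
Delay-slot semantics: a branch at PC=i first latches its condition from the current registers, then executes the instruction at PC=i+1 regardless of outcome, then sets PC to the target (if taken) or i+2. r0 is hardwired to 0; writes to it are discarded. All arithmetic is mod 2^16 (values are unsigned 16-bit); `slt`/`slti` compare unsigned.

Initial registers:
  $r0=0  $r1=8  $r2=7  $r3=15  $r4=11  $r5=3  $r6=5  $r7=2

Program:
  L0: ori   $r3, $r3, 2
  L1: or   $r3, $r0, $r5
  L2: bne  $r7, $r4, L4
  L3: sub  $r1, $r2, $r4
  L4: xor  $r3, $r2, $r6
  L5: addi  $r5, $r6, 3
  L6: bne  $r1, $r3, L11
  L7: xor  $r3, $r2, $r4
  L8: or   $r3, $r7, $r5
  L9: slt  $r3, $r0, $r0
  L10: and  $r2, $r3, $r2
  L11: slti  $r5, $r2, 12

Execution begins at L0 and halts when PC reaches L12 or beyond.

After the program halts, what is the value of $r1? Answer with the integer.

  step pc=0: ori   $r3, $r3, 2  regs=(0,8,7,15,11,3,5,2)
  step pc=1: or   $r3, $r0, $r5  regs=(0,8,7,3,11,3,5,2)
  step pc=2: bne  $r7, $r4, L4  cond=T  regs=(0,8,7,3,11,3,5,2)
  step pc=3: sub  $r1, $r2, $r4  regs=(0,65532,7,3,11,3,5,2)
  step pc=4: xor  $r3, $r2, $r6  regs=(0,65532,7,2,11,3,5,2)
  step pc=5: addi  $r5, $r6, 3  regs=(0,65532,7,2,11,8,5,2)
  step pc=6: bne  $r1, $r3, L11  cond=T  regs=(0,65532,7,2,11,8,5,2)
  step pc=7: xor  $r3, $r2, $r4  regs=(0,65532,7,12,11,8,5,2)
  step pc=11: slti  $r5, $r2, 12  regs=(0,65532,7,12,11,1,5,2)

65532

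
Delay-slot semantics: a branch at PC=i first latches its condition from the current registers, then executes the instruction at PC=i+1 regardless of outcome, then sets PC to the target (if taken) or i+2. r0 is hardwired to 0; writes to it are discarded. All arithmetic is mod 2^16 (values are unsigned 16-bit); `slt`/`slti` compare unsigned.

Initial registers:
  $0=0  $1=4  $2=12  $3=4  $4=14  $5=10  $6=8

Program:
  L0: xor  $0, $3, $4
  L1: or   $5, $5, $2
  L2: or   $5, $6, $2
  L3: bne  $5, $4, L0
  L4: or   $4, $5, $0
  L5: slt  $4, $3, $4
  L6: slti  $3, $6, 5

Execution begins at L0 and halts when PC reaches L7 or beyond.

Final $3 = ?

0

PC=0  xor  $0, $3, $4        | $0=0 $1=4 $2=12 $3=4 $4=14 $5=10 $6=8
PC=1  or   $5, $5, $2        | $0=0 $1=4 $2=12 $3=4 $4=14 $5=14 $6=8
PC=2  or   $5, $6, $2        | $0=0 $1=4 $2=12 $3=4 $4=14 $5=12 $6=8
PC=3  bne  $5, $4, L0        | $0=0 $1=4 $2=12 $3=4 $4=14 $5=12 $6=8  [TAKEN]
PC=4  or   $4, $5, $0        | $0=0 $1=4 $2=12 $3=4 $4=12 $5=12 $6=8
PC=0  xor  $0, $3, $4        | $0=0 $1=4 $2=12 $3=4 $4=12 $5=12 $6=8
PC=1  or   $5, $5, $2        | $0=0 $1=4 $2=12 $3=4 $4=12 $5=12 $6=8
PC=2  or   $5, $6, $2        | $0=0 $1=4 $2=12 $3=4 $4=12 $5=12 $6=8
PC=3  bne  $5, $4, L0        | $0=0 $1=4 $2=12 $3=4 $4=12 $5=12 $6=8  [not taken]
PC=4  or   $4, $5, $0        | $0=0 $1=4 $2=12 $3=4 $4=12 $5=12 $6=8
PC=5  slt  $4, $3, $4        | $0=0 $1=4 $2=12 $3=4 $4=1 $5=12 $6=8
PC=6  slti  $3, $6, 5        | $0=0 $1=4 $2=12 $3=0 $4=1 $5=12 $6=8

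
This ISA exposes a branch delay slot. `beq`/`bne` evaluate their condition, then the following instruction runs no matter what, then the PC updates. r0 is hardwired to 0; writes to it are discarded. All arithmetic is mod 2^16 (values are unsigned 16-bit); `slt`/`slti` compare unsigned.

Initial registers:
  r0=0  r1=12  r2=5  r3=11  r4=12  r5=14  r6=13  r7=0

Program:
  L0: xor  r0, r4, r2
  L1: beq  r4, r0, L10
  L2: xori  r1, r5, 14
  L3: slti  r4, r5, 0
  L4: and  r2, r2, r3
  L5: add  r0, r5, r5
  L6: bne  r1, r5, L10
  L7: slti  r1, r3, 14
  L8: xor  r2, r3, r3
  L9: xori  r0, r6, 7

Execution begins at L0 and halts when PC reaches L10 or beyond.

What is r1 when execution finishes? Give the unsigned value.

1

#0 xor  r0, r4, r2 ; 0/12/5/11/12/14/13/0
#1 beq  r4, r0, L10 ; 0/12/5/11/12/14/13/0 ; →fallthru
#2 xori  r1, r5, 14 ; 0/0/5/11/12/14/13/0
#3 slti  r4, r5, 0 ; 0/0/5/11/0/14/13/0
#4 and  r2, r2, r3 ; 0/0/1/11/0/14/13/0
#5 add  r0, r5, r5 ; 0/0/1/11/0/14/13/0
#6 bne  r1, r5, L10 ; 0/0/1/11/0/14/13/0 ; →target
#7 slti  r1, r3, 14 ; 0/1/1/11/0/14/13/0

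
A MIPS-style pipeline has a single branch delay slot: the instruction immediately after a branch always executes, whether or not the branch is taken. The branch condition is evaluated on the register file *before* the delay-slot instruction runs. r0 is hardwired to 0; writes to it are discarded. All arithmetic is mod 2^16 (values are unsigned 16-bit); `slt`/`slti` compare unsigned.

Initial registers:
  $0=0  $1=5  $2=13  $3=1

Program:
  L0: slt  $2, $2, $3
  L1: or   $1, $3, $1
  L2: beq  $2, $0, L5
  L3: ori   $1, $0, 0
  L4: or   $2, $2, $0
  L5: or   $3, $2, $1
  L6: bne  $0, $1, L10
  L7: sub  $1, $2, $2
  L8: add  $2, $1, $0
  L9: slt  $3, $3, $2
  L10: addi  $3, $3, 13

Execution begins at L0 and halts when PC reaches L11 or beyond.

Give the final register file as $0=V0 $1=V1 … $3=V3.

$0=0 $1=0 $2=0 $3=13

  step pc=0: slt  $2, $2, $3  regs=(0,5,0,1)
  step pc=1: or   $1, $3, $1  regs=(0,5,0,1)
  step pc=2: beq  $2, $0, L5  cond=T  regs=(0,5,0,1)
  step pc=3: ori   $1, $0, 0  regs=(0,0,0,1)
  step pc=5: or   $3, $2, $1  regs=(0,0,0,0)
  step pc=6: bne  $0, $1, L10  cond=F  regs=(0,0,0,0)
  step pc=7: sub  $1, $2, $2  regs=(0,0,0,0)
  step pc=8: add  $2, $1, $0  regs=(0,0,0,0)
  step pc=9: slt  $3, $3, $2  regs=(0,0,0,0)
  step pc=10: addi  $3, $3, 13  regs=(0,0,0,13)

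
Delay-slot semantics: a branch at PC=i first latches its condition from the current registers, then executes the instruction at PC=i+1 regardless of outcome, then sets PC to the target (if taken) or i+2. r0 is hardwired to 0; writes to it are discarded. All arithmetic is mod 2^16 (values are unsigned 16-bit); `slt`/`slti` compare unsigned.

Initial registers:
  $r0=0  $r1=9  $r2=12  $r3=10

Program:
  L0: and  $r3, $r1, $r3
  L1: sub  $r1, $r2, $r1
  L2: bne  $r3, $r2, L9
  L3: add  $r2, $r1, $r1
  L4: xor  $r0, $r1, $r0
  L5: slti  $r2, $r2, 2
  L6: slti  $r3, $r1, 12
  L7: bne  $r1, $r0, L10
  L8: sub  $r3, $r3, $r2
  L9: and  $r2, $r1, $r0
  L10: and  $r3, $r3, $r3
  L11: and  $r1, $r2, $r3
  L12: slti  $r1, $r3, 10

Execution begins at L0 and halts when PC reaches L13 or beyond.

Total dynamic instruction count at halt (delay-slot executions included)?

8

[0] and  $r3, $r1, $r3  →  {$r0:0, $r1:9, $r2:12, $r3:8}
[1] sub  $r1, $r2, $r1  →  {$r0:0, $r1:3, $r2:12, $r3:8}
[2] bne  $r3, $r2, L9  →  {$r0:0, $r1:3, $r2:12, $r3:8}  ⟨branch taken⟩
[3] add  $r2, $r1, $r1  →  {$r0:0, $r1:3, $r2:6, $r3:8}
[9] and  $r2, $r1, $r0  →  {$r0:0, $r1:3, $r2:0, $r3:8}
[10] and  $r3, $r3, $r3  →  {$r0:0, $r1:3, $r2:0, $r3:8}
[11] and  $r1, $r2, $r3  →  {$r0:0, $r1:0, $r2:0, $r3:8}
[12] slti  $r1, $r3, 10  →  {$r0:0, $r1:1, $r2:0, $r3:8}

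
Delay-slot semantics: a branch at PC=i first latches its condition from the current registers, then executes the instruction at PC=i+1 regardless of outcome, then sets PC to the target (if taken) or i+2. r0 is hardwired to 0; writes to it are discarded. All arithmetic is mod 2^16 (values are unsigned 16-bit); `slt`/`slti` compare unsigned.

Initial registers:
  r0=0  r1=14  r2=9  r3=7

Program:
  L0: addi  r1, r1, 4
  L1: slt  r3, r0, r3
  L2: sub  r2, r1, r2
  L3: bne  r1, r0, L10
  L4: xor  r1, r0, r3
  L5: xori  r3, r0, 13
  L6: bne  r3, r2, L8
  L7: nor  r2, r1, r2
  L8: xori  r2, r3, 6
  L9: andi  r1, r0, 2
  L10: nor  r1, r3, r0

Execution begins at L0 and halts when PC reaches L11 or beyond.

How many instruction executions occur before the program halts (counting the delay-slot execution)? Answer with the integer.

#0 addi  r1, r1, 4 ; 0/18/9/7
#1 slt  r3, r0, r3 ; 0/18/9/1
#2 sub  r2, r1, r2 ; 0/18/9/1
#3 bne  r1, r0, L10 ; 0/18/9/1 ; →target
#4 xor  r1, r0, r3 ; 0/1/9/1
#10 nor  r1, r3, r0 ; 0/65534/9/1

6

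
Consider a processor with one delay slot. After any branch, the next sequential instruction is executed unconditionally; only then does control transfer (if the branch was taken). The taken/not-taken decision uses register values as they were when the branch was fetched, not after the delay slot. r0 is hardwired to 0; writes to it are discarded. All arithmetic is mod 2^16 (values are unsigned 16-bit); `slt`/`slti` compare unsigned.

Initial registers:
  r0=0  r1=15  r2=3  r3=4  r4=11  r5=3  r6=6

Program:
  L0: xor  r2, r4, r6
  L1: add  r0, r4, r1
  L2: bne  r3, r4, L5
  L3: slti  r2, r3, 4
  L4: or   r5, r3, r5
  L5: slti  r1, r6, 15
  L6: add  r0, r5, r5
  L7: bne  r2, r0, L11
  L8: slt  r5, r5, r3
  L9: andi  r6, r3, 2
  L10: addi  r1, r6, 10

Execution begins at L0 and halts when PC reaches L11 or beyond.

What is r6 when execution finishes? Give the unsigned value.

0

PC=0  xor  r2, r4, r6        | r0=0 r1=15 r2=13 r3=4 r4=11 r5=3 r6=6
PC=1  add  r0, r4, r1        | r0=0 r1=15 r2=13 r3=4 r4=11 r5=3 r6=6
PC=2  bne  r3, r4, L5        | r0=0 r1=15 r2=13 r3=4 r4=11 r5=3 r6=6  [TAKEN]
PC=3  slti  r2, r3, 4        | r0=0 r1=15 r2=0 r3=4 r4=11 r5=3 r6=6
PC=5  slti  r1, r6, 15       | r0=0 r1=1 r2=0 r3=4 r4=11 r5=3 r6=6
PC=6  add  r0, r5, r5        | r0=0 r1=1 r2=0 r3=4 r4=11 r5=3 r6=6
PC=7  bne  r2, r0, L11       | r0=0 r1=1 r2=0 r3=4 r4=11 r5=3 r6=6  [not taken]
PC=8  slt  r5, r5, r3        | r0=0 r1=1 r2=0 r3=4 r4=11 r5=1 r6=6
PC=9  andi  r6, r3, 2        | r0=0 r1=1 r2=0 r3=4 r4=11 r5=1 r6=0
PC=10 addi  r1, r6, 10       | r0=0 r1=10 r2=0 r3=4 r4=11 r5=1 r6=0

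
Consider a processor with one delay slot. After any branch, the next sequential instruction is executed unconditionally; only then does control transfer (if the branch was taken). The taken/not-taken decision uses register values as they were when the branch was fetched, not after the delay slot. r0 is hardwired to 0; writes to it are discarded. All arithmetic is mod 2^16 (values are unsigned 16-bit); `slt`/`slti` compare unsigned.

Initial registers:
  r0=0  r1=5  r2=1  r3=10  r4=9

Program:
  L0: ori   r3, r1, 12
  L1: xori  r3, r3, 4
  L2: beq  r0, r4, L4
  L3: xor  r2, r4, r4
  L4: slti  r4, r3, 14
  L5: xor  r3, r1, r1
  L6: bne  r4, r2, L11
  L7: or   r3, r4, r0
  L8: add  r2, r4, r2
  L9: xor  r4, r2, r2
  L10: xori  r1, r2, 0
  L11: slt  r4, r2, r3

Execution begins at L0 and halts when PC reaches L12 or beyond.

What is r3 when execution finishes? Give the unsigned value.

1

#0 ori   r3, r1, 12 ; 0/5/1/13/9
#1 xori  r3, r3, 4 ; 0/5/1/9/9
#2 beq  r0, r4, L4 ; 0/5/1/9/9 ; →fallthru
#3 xor  r2, r4, r4 ; 0/5/0/9/9
#4 slti  r4, r3, 14 ; 0/5/0/9/1
#5 xor  r3, r1, r1 ; 0/5/0/0/1
#6 bne  r4, r2, L11 ; 0/5/0/0/1 ; →target
#7 or   r3, r4, r0 ; 0/5/0/1/1
#11 slt  r4, r2, r3 ; 0/5/0/1/1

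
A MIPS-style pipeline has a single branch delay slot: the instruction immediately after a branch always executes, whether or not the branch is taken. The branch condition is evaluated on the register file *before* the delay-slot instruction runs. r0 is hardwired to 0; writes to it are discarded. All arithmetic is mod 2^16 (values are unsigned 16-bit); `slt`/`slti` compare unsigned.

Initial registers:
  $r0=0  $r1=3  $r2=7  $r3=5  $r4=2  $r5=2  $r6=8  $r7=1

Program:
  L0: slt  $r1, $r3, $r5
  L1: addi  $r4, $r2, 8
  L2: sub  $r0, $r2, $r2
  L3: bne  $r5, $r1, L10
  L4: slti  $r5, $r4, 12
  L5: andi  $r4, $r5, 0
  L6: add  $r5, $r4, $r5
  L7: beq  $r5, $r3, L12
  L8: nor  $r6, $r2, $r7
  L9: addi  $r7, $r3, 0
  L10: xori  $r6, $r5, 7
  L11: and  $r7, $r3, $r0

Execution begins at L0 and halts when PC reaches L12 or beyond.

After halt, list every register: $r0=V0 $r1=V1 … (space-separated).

[0] slt  $r1, $r3, $r5  →  {$r0:0, $r1:0, $r2:7, $r3:5, $r4:2, $r5:2, $r6:8, $r7:1}
[1] addi  $r4, $r2, 8  →  {$r0:0, $r1:0, $r2:7, $r3:5, $r4:15, $r5:2, $r6:8, $r7:1}
[2] sub  $r0, $r2, $r2  →  {$r0:0, $r1:0, $r2:7, $r3:5, $r4:15, $r5:2, $r6:8, $r7:1}
[3] bne  $r5, $r1, L10  →  {$r0:0, $r1:0, $r2:7, $r3:5, $r4:15, $r5:2, $r6:8, $r7:1}  ⟨branch taken⟩
[4] slti  $r5, $r4, 12  →  {$r0:0, $r1:0, $r2:7, $r3:5, $r4:15, $r5:0, $r6:8, $r7:1}
[10] xori  $r6, $r5, 7  →  {$r0:0, $r1:0, $r2:7, $r3:5, $r4:15, $r5:0, $r6:7, $r7:1}
[11] and  $r7, $r3, $r0  →  {$r0:0, $r1:0, $r2:7, $r3:5, $r4:15, $r5:0, $r6:7, $r7:0}

$r0=0 $r1=0 $r2=7 $r3=5 $r4=15 $r5=0 $r6=7 $r7=0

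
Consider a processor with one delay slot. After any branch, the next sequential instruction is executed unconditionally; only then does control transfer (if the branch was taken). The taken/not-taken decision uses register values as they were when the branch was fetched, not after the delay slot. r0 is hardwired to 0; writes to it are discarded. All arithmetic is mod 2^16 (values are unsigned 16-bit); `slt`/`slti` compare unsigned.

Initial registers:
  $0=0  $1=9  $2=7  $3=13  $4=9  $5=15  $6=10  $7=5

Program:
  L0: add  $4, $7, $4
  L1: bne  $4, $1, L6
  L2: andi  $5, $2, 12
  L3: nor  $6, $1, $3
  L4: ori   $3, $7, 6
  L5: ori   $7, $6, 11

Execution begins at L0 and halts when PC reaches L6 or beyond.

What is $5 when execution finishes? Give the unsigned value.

  step pc=0: add  $4, $7, $4  regs=(0,9,7,13,14,15,10,5)
  step pc=1: bne  $4, $1, L6  cond=T  regs=(0,9,7,13,14,15,10,5)
  step pc=2: andi  $5, $2, 12  regs=(0,9,7,13,14,4,10,5)

4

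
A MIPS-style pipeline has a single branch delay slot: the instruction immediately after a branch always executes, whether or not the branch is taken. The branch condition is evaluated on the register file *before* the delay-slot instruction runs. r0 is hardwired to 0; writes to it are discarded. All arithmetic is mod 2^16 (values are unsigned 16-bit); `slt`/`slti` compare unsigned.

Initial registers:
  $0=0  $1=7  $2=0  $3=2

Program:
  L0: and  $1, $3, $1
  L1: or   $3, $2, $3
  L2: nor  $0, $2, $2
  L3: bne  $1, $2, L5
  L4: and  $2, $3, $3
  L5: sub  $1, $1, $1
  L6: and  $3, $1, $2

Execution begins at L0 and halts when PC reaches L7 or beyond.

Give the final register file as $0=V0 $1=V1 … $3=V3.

[0] and  $1, $3, $1  →  {$0:0, $1:2, $2:0, $3:2}
[1] or   $3, $2, $3  →  {$0:0, $1:2, $2:0, $3:2}
[2] nor  $0, $2, $2  →  {$0:0, $1:2, $2:0, $3:2}
[3] bne  $1, $2, L5  →  {$0:0, $1:2, $2:0, $3:2}  ⟨branch taken⟩
[4] and  $2, $3, $3  →  {$0:0, $1:2, $2:2, $3:2}
[5] sub  $1, $1, $1  →  {$0:0, $1:0, $2:2, $3:2}
[6] and  $3, $1, $2  →  {$0:0, $1:0, $2:2, $3:0}

$0=0 $1=0 $2=2 $3=0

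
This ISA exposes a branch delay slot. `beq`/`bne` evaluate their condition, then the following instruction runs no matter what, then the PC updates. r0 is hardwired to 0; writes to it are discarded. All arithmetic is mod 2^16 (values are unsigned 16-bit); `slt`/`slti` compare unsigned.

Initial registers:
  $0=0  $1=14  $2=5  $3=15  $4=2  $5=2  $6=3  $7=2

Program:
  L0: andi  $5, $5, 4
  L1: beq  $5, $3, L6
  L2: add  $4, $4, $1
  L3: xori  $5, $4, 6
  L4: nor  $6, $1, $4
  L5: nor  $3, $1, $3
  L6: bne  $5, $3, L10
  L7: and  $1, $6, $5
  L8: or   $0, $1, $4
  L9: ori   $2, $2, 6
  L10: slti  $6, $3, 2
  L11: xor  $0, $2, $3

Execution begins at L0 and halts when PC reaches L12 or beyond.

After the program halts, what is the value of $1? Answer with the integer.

0

  step pc=0: andi  $5, $5, 4  regs=(0,14,5,15,2,0,3,2)
  step pc=1: beq  $5, $3, L6  cond=F  regs=(0,14,5,15,2,0,3,2)
  step pc=2: add  $4, $4, $1  regs=(0,14,5,15,16,0,3,2)
  step pc=3: xori  $5, $4, 6  regs=(0,14,5,15,16,22,3,2)
  step pc=4: nor  $6, $1, $4  regs=(0,14,5,15,16,22,65505,2)
  step pc=5: nor  $3, $1, $3  regs=(0,14,5,65520,16,22,65505,2)
  step pc=6: bne  $5, $3, L10  cond=T  regs=(0,14,5,65520,16,22,65505,2)
  step pc=7: and  $1, $6, $5  regs=(0,0,5,65520,16,22,65505,2)
  step pc=10: slti  $6, $3, 2  regs=(0,0,5,65520,16,22,0,2)
  step pc=11: xor  $0, $2, $3  regs=(0,0,5,65520,16,22,0,2)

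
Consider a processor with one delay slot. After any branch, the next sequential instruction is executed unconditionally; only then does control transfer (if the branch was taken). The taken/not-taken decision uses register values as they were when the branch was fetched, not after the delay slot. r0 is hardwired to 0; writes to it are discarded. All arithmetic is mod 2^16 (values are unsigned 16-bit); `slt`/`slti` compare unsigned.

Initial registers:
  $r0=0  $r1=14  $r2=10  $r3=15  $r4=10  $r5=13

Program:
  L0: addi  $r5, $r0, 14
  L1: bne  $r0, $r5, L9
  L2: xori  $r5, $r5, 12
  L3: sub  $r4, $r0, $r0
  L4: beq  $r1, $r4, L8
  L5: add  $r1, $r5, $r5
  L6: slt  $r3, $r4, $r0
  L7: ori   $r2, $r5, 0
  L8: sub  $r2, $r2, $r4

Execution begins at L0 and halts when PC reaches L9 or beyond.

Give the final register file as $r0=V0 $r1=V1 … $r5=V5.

$r0=0 $r1=14 $r2=10 $r3=15 $r4=10 $r5=2

  step pc=0: addi  $r5, $r0, 14  regs=(0,14,10,15,10,14)
  step pc=1: bne  $r0, $r5, L9  cond=T  regs=(0,14,10,15,10,14)
  step pc=2: xori  $r5, $r5, 12  regs=(0,14,10,15,10,2)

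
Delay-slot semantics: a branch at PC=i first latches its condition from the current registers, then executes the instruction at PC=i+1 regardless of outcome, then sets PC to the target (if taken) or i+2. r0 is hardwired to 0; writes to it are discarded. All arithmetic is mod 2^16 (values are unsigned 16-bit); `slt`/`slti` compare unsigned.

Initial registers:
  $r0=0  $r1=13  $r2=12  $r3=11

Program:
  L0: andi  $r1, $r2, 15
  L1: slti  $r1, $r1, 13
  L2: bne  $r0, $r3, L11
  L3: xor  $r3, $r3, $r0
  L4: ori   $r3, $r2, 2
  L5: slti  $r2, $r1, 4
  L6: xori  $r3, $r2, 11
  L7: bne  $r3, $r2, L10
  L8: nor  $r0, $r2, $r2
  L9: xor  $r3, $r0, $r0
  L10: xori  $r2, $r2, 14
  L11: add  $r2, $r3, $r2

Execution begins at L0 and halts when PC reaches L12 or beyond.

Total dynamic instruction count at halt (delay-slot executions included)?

5

[0] andi  $r1, $r2, 15  →  {$r0:0, $r1:12, $r2:12, $r3:11}
[1] slti  $r1, $r1, 13  →  {$r0:0, $r1:1, $r2:12, $r3:11}
[2] bne  $r0, $r3, L11  →  {$r0:0, $r1:1, $r2:12, $r3:11}  ⟨branch taken⟩
[3] xor  $r3, $r3, $r0  →  {$r0:0, $r1:1, $r2:12, $r3:11}
[11] add  $r2, $r3, $r2  →  {$r0:0, $r1:1, $r2:23, $r3:11}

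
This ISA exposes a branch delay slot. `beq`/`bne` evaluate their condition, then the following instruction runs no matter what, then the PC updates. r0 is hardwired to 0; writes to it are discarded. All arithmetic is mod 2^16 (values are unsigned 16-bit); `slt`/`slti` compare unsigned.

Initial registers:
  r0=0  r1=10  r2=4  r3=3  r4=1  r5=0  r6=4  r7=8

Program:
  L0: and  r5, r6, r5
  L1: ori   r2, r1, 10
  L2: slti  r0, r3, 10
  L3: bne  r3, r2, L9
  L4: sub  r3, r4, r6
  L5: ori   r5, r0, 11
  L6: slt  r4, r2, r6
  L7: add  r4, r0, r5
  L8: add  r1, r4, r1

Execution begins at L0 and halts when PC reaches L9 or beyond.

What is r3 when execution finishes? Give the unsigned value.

65533

#0 and  r5, r6, r5 ; 0/10/4/3/1/0/4/8
#1 ori   r2, r1, 10 ; 0/10/10/3/1/0/4/8
#2 slti  r0, r3, 10 ; 0/10/10/3/1/0/4/8
#3 bne  r3, r2, L9 ; 0/10/10/3/1/0/4/8 ; →target
#4 sub  r3, r4, r6 ; 0/10/10/65533/1/0/4/8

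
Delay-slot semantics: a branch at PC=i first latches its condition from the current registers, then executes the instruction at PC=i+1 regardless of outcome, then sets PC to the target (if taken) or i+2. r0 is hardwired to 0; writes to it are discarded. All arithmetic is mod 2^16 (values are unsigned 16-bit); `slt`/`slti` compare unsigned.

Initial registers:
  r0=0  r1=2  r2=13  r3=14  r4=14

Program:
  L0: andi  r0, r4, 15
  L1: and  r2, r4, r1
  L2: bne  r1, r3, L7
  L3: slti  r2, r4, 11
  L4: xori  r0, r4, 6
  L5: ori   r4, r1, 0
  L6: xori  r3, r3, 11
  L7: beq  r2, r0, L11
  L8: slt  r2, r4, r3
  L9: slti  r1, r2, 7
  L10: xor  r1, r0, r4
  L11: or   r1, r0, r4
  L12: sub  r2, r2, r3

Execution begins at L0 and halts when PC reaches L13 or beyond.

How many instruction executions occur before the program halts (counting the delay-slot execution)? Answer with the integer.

[0] andi  r0, r4, 15  →  {r0:0, r1:2, r2:13, r3:14, r4:14}
[1] and  r2, r4, r1  →  {r0:0, r1:2, r2:2, r3:14, r4:14}
[2] bne  r1, r3, L7  →  {r0:0, r1:2, r2:2, r3:14, r4:14}  ⟨branch taken⟩
[3] slti  r2, r4, 11  →  {r0:0, r1:2, r2:0, r3:14, r4:14}
[7] beq  r2, r0, L11  →  {r0:0, r1:2, r2:0, r3:14, r4:14}  ⟨branch taken⟩
[8] slt  r2, r4, r3  →  {r0:0, r1:2, r2:0, r3:14, r4:14}
[11] or   r1, r0, r4  →  {r0:0, r1:14, r2:0, r3:14, r4:14}
[12] sub  r2, r2, r3  →  {r0:0, r1:14, r2:65522, r3:14, r4:14}

8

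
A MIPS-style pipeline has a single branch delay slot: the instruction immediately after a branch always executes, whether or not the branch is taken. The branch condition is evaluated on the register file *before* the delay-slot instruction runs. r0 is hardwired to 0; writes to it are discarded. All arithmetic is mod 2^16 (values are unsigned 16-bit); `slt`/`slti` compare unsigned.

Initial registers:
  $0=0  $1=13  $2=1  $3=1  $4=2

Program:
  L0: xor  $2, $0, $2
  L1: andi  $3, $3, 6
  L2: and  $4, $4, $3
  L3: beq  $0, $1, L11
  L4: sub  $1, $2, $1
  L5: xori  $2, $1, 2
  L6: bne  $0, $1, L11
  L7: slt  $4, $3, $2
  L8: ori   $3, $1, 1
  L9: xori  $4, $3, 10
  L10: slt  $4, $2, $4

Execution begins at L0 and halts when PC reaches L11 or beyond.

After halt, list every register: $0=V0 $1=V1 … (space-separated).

$0=0 $1=65524 $2=65526 $3=0 $4=1

[0] xor  $2, $0, $2  →  {$0:0, $1:13, $2:1, $3:1, $4:2}
[1] andi  $3, $3, 6  →  {$0:0, $1:13, $2:1, $3:0, $4:2}
[2] and  $4, $4, $3  →  {$0:0, $1:13, $2:1, $3:0, $4:0}
[3] beq  $0, $1, L11  →  {$0:0, $1:13, $2:1, $3:0, $4:0}  ⟨branch fallthrough⟩
[4] sub  $1, $2, $1  →  {$0:0, $1:65524, $2:1, $3:0, $4:0}
[5] xori  $2, $1, 2  →  {$0:0, $1:65524, $2:65526, $3:0, $4:0}
[6] bne  $0, $1, L11  →  {$0:0, $1:65524, $2:65526, $3:0, $4:0}  ⟨branch taken⟩
[7] slt  $4, $3, $2  →  {$0:0, $1:65524, $2:65526, $3:0, $4:1}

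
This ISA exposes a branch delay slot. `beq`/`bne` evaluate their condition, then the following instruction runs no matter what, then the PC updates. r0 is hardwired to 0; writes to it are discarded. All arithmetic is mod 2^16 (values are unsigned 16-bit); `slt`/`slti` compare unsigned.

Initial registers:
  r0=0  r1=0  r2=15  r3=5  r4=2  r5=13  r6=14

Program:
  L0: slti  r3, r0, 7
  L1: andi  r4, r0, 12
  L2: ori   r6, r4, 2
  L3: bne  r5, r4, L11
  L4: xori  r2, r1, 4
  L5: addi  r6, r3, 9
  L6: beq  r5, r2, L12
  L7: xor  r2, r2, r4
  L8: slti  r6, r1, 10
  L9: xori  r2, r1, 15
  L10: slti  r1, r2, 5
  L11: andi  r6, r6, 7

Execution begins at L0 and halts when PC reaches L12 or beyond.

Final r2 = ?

#0 slti  r3, r0, 7 ; 0/0/15/1/2/13/14
#1 andi  r4, r0, 12 ; 0/0/15/1/0/13/14
#2 ori   r6, r4, 2 ; 0/0/15/1/0/13/2
#3 bne  r5, r4, L11 ; 0/0/15/1/0/13/2 ; →target
#4 xori  r2, r1, 4 ; 0/0/4/1/0/13/2
#11 andi  r6, r6, 7 ; 0/0/4/1/0/13/2

4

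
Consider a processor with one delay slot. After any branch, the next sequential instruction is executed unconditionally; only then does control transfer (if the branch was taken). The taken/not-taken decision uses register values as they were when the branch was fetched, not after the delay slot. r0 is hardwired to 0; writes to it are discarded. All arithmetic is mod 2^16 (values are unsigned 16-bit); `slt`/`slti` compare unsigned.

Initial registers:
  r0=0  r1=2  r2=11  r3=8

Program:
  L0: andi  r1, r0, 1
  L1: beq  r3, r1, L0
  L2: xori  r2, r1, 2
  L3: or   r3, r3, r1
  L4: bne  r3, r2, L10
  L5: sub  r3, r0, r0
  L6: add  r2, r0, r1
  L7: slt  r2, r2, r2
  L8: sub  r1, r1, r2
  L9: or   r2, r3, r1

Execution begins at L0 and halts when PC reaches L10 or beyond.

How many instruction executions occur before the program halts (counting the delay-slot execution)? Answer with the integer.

  step pc=0: andi  r1, r0, 1  regs=(0,0,11,8)
  step pc=1: beq  r3, r1, L0  cond=F  regs=(0,0,11,8)
  step pc=2: xori  r2, r1, 2  regs=(0,0,2,8)
  step pc=3: or   r3, r3, r1  regs=(0,0,2,8)
  step pc=4: bne  r3, r2, L10  cond=T  regs=(0,0,2,8)
  step pc=5: sub  r3, r0, r0  regs=(0,0,2,0)

6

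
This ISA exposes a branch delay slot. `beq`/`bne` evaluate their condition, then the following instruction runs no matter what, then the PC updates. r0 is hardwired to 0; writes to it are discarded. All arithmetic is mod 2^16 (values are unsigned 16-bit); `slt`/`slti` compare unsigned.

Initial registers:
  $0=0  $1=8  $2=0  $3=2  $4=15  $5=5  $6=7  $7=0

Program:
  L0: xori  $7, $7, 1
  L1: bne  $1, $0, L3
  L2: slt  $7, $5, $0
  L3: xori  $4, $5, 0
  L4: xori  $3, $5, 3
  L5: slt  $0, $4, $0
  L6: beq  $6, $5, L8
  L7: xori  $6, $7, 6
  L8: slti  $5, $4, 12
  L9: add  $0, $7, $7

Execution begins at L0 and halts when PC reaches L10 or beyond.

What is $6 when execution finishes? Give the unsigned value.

[0] xori  $7, $7, 1  →  {$0:0, $1:8, $2:0, $3:2, $4:15, $5:5, $6:7, $7:1}
[1] bne  $1, $0, L3  →  {$0:0, $1:8, $2:0, $3:2, $4:15, $5:5, $6:7, $7:1}  ⟨branch taken⟩
[2] slt  $7, $5, $0  →  {$0:0, $1:8, $2:0, $3:2, $4:15, $5:5, $6:7, $7:0}
[3] xori  $4, $5, 0  →  {$0:0, $1:8, $2:0, $3:2, $4:5, $5:5, $6:7, $7:0}
[4] xori  $3, $5, 3  →  {$0:0, $1:8, $2:0, $3:6, $4:5, $5:5, $6:7, $7:0}
[5] slt  $0, $4, $0  →  {$0:0, $1:8, $2:0, $3:6, $4:5, $5:5, $6:7, $7:0}
[6] beq  $6, $5, L8  →  {$0:0, $1:8, $2:0, $3:6, $4:5, $5:5, $6:7, $7:0}  ⟨branch fallthrough⟩
[7] xori  $6, $7, 6  →  {$0:0, $1:8, $2:0, $3:6, $4:5, $5:5, $6:6, $7:0}
[8] slti  $5, $4, 12  →  {$0:0, $1:8, $2:0, $3:6, $4:5, $5:1, $6:6, $7:0}
[9] add  $0, $7, $7  →  {$0:0, $1:8, $2:0, $3:6, $4:5, $5:1, $6:6, $7:0}

6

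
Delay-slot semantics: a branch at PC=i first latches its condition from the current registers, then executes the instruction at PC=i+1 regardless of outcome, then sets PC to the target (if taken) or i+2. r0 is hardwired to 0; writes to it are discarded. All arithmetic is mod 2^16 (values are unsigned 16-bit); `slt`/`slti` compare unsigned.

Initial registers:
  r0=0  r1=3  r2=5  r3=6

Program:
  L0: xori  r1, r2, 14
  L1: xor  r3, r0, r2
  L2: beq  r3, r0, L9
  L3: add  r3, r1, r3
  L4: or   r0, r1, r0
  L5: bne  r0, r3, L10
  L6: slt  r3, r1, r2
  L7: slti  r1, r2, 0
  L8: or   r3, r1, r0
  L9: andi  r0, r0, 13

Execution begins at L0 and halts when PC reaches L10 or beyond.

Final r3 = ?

0

PC=0  xori  r1, r2, 14       | r0=0 r1=11 r2=5 r3=6
PC=1  xor  r3, r0, r2        | r0=0 r1=11 r2=5 r3=5
PC=2  beq  r3, r0, L9        | r0=0 r1=11 r2=5 r3=5  [not taken]
PC=3  add  r3, r1, r3        | r0=0 r1=11 r2=5 r3=16
PC=4  or   r0, r1, r0        | r0=0 r1=11 r2=5 r3=16
PC=5  bne  r0, r3, L10       | r0=0 r1=11 r2=5 r3=16  [TAKEN]
PC=6  slt  r3, r1, r2        | r0=0 r1=11 r2=5 r3=0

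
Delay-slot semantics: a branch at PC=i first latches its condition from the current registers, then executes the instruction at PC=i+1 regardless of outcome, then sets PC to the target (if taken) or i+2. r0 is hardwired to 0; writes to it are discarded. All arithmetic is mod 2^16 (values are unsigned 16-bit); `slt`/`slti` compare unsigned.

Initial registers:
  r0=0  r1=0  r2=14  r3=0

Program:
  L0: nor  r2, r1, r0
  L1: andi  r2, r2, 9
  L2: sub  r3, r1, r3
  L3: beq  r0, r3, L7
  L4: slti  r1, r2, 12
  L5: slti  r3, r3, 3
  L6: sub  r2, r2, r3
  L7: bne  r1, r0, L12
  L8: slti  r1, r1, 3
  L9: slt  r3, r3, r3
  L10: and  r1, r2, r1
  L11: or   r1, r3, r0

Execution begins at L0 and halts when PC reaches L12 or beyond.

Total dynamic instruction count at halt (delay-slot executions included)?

7

  step pc=0: nor  r2, r1, r0  regs=(0,0,65535,0)
  step pc=1: andi  r2, r2, 9  regs=(0,0,9,0)
  step pc=2: sub  r3, r1, r3  regs=(0,0,9,0)
  step pc=3: beq  r0, r3, L7  cond=T  regs=(0,0,9,0)
  step pc=4: slti  r1, r2, 12  regs=(0,1,9,0)
  step pc=7: bne  r1, r0, L12  cond=T  regs=(0,1,9,0)
  step pc=8: slti  r1, r1, 3  regs=(0,1,9,0)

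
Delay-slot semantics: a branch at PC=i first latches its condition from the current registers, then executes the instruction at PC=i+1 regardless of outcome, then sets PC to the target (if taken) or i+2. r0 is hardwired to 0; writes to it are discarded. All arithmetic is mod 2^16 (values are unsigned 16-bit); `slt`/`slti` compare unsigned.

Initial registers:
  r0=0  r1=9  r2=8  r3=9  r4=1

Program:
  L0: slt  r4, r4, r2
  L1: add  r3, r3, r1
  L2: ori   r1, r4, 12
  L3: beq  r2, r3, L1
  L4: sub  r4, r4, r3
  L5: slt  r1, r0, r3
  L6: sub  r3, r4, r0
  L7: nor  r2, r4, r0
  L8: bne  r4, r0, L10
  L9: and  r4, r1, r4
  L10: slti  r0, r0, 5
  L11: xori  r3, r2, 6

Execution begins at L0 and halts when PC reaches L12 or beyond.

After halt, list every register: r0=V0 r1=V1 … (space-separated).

#0 slt  r4, r4, r2 ; 0/9/8/9/1
#1 add  r3, r3, r1 ; 0/9/8/18/1
#2 ori   r1, r4, 12 ; 0/13/8/18/1
#3 beq  r2, r3, L1 ; 0/13/8/18/1 ; →fallthru
#4 sub  r4, r4, r3 ; 0/13/8/18/65519
#5 slt  r1, r0, r3 ; 0/1/8/18/65519
#6 sub  r3, r4, r0 ; 0/1/8/65519/65519
#7 nor  r2, r4, r0 ; 0/1/16/65519/65519
#8 bne  r4, r0, L10 ; 0/1/16/65519/65519 ; →target
#9 and  r4, r1, r4 ; 0/1/16/65519/1
#10 slti  r0, r0, 5 ; 0/1/16/65519/1
#11 xori  r3, r2, 6 ; 0/1/16/22/1

r0=0 r1=1 r2=16 r3=22 r4=1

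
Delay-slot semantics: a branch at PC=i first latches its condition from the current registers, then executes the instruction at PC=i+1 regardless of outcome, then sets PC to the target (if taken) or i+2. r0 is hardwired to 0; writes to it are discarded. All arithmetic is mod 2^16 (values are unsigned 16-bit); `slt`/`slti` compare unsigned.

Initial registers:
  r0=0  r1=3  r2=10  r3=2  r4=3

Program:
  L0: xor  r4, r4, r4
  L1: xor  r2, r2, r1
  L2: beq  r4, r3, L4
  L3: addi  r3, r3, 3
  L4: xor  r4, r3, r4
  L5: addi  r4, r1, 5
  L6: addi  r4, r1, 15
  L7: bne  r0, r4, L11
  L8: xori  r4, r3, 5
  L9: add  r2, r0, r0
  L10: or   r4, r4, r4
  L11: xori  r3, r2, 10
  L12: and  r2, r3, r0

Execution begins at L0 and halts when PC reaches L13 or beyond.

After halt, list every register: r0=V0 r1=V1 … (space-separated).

r0=0 r1=3 r2=0 r3=3 r4=0

[0] xor  r4, r4, r4  →  {r0:0, r1:3, r2:10, r3:2, r4:0}
[1] xor  r2, r2, r1  →  {r0:0, r1:3, r2:9, r3:2, r4:0}
[2] beq  r4, r3, L4  →  {r0:0, r1:3, r2:9, r3:2, r4:0}  ⟨branch fallthrough⟩
[3] addi  r3, r3, 3  →  {r0:0, r1:3, r2:9, r3:5, r4:0}
[4] xor  r4, r3, r4  →  {r0:0, r1:3, r2:9, r3:5, r4:5}
[5] addi  r4, r1, 5  →  {r0:0, r1:3, r2:9, r3:5, r4:8}
[6] addi  r4, r1, 15  →  {r0:0, r1:3, r2:9, r3:5, r4:18}
[7] bne  r0, r4, L11  →  {r0:0, r1:3, r2:9, r3:5, r4:18}  ⟨branch taken⟩
[8] xori  r4, r3, 5  →  {r0:0, r1:3, r2:9, r3:5, r4:0}
[11] xori  r3, r2, 10  →  {r0:0, r1:3, r2:9, r3:3, r4:0}
[12] and  r2, r3, r0  →  {r0:0, r1:3, r2:0, r3:3, r4:0}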